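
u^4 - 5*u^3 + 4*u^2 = u^2*(u - 4)*(u - 1)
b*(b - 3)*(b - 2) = b^3 - 5*b^2 + 6*b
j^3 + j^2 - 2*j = j*(j - 1)*(j + 2)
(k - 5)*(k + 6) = k^2 + k - 30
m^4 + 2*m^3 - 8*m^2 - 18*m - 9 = (m - 3)*(m + 1)^2*(m + 3)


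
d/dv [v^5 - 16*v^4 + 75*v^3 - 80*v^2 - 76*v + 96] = 5*v^4 - 64*v^3 + 225*v^2 - 160*v - 76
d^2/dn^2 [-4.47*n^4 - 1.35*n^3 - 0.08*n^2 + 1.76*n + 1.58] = -53.64*n^2 - 8.1*n - 0.16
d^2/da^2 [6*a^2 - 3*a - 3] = 12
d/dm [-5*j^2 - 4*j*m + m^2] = -4*j + 2*m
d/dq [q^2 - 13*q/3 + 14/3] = 2*q - 13/3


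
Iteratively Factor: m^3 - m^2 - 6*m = (m + 2)*(m^2 - 3*m) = m*(m + 2)*(m - 3)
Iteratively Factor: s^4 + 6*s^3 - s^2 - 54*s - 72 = (s + 2)*(s^3 + 4*s^2 - 9*s - 36) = (s + 2)*(s + 4)*(s^2 - 9) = (s - 3)*(s + 2)*(s + 4)*(s + 3)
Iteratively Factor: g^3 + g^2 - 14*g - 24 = (g + 2)*(g^2 - g - 12) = (g - 4)*(g + 2)*(g + 3)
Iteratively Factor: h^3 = (h)*(h^2) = h^2*(h)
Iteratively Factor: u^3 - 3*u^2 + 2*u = (u - 1)*(u^2 - 2*u) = (u - 2)*(u - 1)*(u)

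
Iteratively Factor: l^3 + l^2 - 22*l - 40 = (l + 2)*(l^2 - l - 20) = (l + 2)*(l + 4)*(l - 5)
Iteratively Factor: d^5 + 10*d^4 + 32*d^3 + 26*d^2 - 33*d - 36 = (d + 3)*(d^4 + 7*d^3 + 11*d^2 - 7*d - 12) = (d + 1)*(d + 3)*(d^3 + 6*d^2 + 5*d - 12) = (d - 1)*(d + 1)*(d + 3)*(d^2 + 7*d + 12) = (d - 1)*(d + 1)*(d + 3)*(d + 4)*(d + 3)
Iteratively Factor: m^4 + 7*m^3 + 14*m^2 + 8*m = (m)*(m^3 + 7*m^2 + 14*m + 8) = m*(m + 2)*(m^2 + 5*m + 4) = m*(m + 2)*(m + 4)*(m + 1)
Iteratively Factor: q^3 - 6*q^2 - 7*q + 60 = (q + 3)*(q^2 - 9*q + 20) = (q - 5)*(q + 3)*(q - 4)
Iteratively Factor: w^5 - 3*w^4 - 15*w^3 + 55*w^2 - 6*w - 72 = (w - 2)*(w^4 - w^3 - 17*w^2 + 21*w + 36) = (w - 3)*(w - 2)*(w^3 + 2*w^2 - 11*w - 12) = (w - 3)*(w - 2)*(w + 4)*(w^2 - 2*w - 3) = (w - 3)^2*(w - 2)*(w + 4)*(w + 1)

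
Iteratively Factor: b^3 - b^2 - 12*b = (b)*(b^2 - b - 12) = b*(b - 4)*(b + 3)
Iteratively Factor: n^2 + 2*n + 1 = (n + 1)*(n + 1)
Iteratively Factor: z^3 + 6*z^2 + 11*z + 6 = (z + 2)*(z^2 + 4*z + 3) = (z + 2)*(z + 3)*(z + 1)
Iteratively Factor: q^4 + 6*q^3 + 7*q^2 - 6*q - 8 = (q + 4)*(q^3 + 2*q^2 - q - 2) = (q + 2)*(q + 4)*(q^2 - 1) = (q + 1)*(q + 2)*(q + 4)*(q - 1)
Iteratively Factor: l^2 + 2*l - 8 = (l + 4)*(l - 2)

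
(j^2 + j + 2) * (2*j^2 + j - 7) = 2*j^4 + 3*j^3 - 2*j^2 - 5*j - 14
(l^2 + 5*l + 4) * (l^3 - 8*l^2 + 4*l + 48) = l^5 - 3*l^4 - 32*l^3 + 36*l^2 + 256*l + 192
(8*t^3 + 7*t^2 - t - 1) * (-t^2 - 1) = -8*t^5 - 7*t^4 - 7*t^3 - 6*t^2 + t + 1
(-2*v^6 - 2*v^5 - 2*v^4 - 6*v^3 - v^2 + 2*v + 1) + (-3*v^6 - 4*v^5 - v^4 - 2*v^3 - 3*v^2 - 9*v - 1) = -5*v^6 - 6*v^5 - 3*v^4 - 8*v^3 - 4*v^2 - 7*v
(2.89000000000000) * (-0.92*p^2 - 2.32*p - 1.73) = -2.6588*p^2 - 6.7048*p - 4.9997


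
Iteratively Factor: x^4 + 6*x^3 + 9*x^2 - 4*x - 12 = (x + 2)*(x^3 + 4*x^2 + x - 6) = (x - 1)*(x + 2)*(x^2 + 5*x + 6) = (x - 1)*(x + 2)^2*(x + 3)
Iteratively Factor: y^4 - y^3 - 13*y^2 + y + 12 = (y + 1)*(y^3 - 2*y^2 - 11*y + 12) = (y - 4)*(y + 1)*(y^2 + 2*y - 3) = (y - 4)*(y + 1)*(y + 3)*(y - 1)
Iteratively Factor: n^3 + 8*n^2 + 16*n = (n + 4)*(n^2 + 4*n) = n*(n + 4)*(n + 4)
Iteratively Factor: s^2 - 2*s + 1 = (s - 1)*(s - 1)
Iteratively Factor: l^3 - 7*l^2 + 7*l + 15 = (l - 5)*(l^2 - 2*l - 3) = (l - 5)*(l - 3)*(l + 1)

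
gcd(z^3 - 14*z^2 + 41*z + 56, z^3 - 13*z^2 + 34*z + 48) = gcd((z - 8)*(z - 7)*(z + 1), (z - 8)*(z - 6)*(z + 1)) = z^2 - 7*z - 8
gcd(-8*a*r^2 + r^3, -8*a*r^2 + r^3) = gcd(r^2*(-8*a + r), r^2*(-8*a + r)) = -8*a*r^2 + r^3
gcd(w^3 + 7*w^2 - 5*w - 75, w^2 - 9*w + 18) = w - 3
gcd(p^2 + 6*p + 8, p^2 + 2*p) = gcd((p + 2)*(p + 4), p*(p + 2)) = p + 2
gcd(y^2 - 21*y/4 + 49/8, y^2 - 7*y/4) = y - 7/4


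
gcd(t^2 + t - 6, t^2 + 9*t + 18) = t + 3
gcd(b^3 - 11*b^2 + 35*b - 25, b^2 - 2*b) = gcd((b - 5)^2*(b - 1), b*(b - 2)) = 1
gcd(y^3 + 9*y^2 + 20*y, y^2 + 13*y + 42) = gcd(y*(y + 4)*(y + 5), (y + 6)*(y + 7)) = 1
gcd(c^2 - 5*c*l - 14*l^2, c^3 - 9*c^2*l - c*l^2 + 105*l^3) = c - 7*l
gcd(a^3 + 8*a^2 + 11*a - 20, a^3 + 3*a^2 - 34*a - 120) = a^2 + 9*a + 20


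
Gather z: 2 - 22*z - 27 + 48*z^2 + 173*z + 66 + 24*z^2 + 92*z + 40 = 72*z^2 + 243*z + 81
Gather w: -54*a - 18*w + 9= -54*a - 18*w + 9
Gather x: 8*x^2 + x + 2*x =8*x^2 + 3*x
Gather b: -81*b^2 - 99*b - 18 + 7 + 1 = -81*b^2 - 99*b - 10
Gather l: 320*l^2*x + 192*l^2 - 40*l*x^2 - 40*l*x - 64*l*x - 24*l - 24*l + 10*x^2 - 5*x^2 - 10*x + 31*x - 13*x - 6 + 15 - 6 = l^2*(320*x + 192) + l*(-40*x^2 - 104*x - 48) + 5*x^2 + 8*x + 3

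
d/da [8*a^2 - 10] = 16*a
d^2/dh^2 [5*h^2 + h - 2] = 10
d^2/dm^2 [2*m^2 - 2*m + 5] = 4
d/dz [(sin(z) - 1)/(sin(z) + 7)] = 8*cos(z)/(sin(z) + 7)^2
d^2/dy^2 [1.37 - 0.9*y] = 0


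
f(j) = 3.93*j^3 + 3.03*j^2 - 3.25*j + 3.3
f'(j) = 11.79*j^2 + 6.06*j - 3.25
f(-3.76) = -150.55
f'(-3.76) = 140.65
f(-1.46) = 2.27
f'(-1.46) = 13.03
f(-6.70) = -1020.91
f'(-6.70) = 485.40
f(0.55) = 3.08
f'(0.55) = 3.65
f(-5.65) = -590.44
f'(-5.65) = 338.88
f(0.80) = 4.65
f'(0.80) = 9.14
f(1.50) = 18.51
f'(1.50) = 32.37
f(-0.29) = 4.40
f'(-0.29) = -4.02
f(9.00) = 3084.45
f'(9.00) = 1006.28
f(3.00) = 126.93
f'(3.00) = 121.04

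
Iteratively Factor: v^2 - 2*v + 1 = (v - 1)*(v - 1)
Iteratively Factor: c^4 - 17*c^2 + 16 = (c + 1)*(c^3 - c^2 - 16*c + 16) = (c - 4)*(c + 1)*(c^2 + 3*c - 4) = (c - 4)*(c + 1)*(c + 4)*(c - 1)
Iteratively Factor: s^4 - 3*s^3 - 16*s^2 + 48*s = (s + 4)*(s^3 - 7*s^2 + 12*s) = (s - 4)*(s + 4)*(s^2 - 3*s) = (s - 4)*(s - 3)*(s + 4)*(s)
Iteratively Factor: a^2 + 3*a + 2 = (a + 2)*(a + 1)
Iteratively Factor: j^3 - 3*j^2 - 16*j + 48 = (j - 3)*(j^2 - 16) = (j - 3)*(j + 4)*(j - 4)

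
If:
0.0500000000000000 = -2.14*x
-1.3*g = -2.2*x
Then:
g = -0.04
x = -0.02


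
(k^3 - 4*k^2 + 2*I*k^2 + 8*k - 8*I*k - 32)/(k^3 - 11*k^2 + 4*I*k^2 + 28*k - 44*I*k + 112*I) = (k - 2*I)/(k - 7)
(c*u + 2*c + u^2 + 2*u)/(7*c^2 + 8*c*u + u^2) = (u + 2)/(7*c + u)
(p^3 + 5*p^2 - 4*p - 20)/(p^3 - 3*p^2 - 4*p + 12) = (p + 5)/(p - 3)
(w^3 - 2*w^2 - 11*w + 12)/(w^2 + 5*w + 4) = (w^3 - 2*w^2 - 11*w + 12)/(w^2 + 5*w + 4)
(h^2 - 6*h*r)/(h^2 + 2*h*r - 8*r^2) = h*(h - 6*r)/(h^2 + 2*h*r - 8*r^2)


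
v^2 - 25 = (v - 5)*(v + 5)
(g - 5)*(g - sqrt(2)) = g^2 - 5*g - sqrt(2)*g + 5*sqrt(2)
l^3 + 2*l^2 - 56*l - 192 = (l - 8)*(l + 4)*(l + 6)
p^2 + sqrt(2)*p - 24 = (p - 3*sqrt(2))*(p + 4*sqrt(2))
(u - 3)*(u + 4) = u^2 + u - 12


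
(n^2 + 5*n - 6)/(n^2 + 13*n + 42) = (n - 1)/(n + 7)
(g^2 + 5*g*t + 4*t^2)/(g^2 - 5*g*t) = (g^2 + 5*g*t + 4*t^2)/(g*(g - 5*t))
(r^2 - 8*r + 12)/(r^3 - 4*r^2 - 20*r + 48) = 1/(r + 4)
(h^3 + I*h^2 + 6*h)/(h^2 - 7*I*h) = (h^2 + I*h + 6)/(h - 7*I)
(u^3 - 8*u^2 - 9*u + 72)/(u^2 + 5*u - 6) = (u^3 - 8*u^2 - 9*u + 72)/(u^2 + 5*u - 6)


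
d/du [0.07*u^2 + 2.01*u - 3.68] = 0.14*u + 2.01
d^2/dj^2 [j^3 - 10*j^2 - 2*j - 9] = 6*j - 20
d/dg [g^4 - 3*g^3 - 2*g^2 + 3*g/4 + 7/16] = 4*g^3 - 9*g^2 - 4*g + 3/4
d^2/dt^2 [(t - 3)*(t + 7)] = 2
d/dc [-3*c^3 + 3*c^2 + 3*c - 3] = -9*c^2 + 6*c + 3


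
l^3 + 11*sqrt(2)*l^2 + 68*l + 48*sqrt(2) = (l + sqrt(2))*(l + 4*sqrt(2))*(l + 6*sqrt(2))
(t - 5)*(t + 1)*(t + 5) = t^3 + t^2 - 25*t - 25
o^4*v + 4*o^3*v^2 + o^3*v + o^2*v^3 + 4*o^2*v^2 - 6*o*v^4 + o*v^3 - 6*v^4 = (o - v)*(o + 2*v)*(o + 3*v)*(o*v + v)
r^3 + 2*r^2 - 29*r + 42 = (r - 3)*(r - 2)*(r + 7)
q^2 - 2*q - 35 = (q - 7)*(q + 5)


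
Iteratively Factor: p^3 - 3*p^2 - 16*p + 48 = (p - 3)*(p^2 - 16) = (p - 3)*(p + 4)*(p - 4)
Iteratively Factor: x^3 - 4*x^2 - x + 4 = (x - 4)*(x^2 - 1) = (x - 4)*(x - 1)*(x + 1)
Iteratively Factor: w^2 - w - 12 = (w - 4)*(w + 3)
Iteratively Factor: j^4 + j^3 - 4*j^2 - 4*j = (j - 2)*(j^3 + 3*j^2 + 2*j) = (j - 2)*(j + 1)*(j^2 + 2*j) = (j - 2)*(j + 1)*(j + 2)*(j)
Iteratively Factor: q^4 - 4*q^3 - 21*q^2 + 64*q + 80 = (q + 1)*(q^3 - 5*q^2 - 16*q + 80) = (q - 5)*(q + 1)*(q^2 - 16) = (q - 5)*(q + 1)*(q + 4)*(q - 4)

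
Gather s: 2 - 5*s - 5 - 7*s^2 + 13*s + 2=-7*s^2 + 8*s - 1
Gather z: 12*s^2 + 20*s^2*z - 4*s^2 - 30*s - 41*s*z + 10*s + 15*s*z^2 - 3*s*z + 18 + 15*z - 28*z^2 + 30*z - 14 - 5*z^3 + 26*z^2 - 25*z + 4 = 8*s^2 - 20*s - 5*z^3 + z^2*(15*s - 2) + z*(20*s^2 - 44*s + 20) + 8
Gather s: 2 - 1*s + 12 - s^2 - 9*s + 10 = -s^2 - 10*s + 24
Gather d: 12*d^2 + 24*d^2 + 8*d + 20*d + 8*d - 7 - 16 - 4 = 36*d^2 + 36*d - 27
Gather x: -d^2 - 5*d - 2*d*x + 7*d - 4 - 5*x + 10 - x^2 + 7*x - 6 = -d^2 + 2*d - x^2 + x*(2 - 2*d)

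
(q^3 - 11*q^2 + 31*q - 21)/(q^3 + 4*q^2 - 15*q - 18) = (q^2 - 8*q + 7)/(q^2 + 7*q + 6)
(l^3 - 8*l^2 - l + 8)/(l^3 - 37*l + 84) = (l^3 - 8*l^2 - l + 8)/(l^3 - 37*l + 84)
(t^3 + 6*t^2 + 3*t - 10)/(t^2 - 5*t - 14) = (t^2 + 4*t - 5)/(t - 7)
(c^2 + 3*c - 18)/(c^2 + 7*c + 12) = (c^2 + 3*c - 18)/(c^2 + 7*c + 12)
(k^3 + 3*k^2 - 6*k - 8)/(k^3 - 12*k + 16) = (k + 1)/(k - 2)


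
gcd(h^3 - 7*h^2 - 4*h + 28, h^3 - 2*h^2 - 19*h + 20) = 1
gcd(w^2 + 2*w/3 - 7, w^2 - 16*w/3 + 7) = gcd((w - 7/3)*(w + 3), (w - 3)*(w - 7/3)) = w - 7/3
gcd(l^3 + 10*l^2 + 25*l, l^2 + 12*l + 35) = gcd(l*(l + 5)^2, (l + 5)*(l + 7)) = l + 5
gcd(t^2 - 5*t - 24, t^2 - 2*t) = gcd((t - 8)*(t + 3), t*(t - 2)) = 1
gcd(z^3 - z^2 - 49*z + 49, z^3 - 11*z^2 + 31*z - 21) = z^2 - 8*z + 7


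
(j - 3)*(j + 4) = j^2 + j - 12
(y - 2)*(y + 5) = y^2 + 3*y - 10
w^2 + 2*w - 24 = (w - 4)*(w + 6)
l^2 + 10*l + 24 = (l + 4)*(l + 6)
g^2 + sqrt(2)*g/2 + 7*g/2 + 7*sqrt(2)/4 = (g + 7/2)*(g + sqrt(2)/2)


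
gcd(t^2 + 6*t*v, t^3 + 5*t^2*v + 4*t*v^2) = t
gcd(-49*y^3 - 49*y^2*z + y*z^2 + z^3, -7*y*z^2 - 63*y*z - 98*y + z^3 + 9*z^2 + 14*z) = 7*y - z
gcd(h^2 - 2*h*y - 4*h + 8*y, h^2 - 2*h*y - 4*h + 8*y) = -h^2 + 2*h*y + 4*h - 8*y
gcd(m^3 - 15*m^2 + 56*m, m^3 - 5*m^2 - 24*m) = m^2 - 8*m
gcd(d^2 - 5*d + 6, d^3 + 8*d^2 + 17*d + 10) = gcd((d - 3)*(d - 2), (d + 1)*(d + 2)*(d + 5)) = 1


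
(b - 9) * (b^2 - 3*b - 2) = b^3 - 12*b^2 + 25*b + 18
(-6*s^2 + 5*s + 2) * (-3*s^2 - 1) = 18*s^4 - 15*s^3 - 5*s - 2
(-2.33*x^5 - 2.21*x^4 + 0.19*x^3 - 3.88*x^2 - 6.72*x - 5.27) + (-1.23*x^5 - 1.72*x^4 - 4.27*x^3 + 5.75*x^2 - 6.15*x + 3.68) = -3.56*x^5 - 3.93*x^4 - 4.08*x^3 + 1.87*x^2 - 12.87*x - 1.59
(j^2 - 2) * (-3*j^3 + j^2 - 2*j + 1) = -3*j^5 + j^4 + 4*j^3 - j^2 + 4*j - 2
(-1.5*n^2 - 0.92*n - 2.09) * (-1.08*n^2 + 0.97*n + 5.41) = 1.62*n^4 - 0.4614*n^3 - 6.7502*n^2 - 7.0045*n - 11.3069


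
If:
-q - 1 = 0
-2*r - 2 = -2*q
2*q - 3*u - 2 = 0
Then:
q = -1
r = -2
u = -4/3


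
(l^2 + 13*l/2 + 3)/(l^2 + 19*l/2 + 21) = (2*l + 1)/(2*l + 7)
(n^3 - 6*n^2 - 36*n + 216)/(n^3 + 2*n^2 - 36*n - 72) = (n - 6)/(n + 2)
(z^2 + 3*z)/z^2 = (z + 3)/z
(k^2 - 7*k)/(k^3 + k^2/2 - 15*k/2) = 2*(k - 7)/(2*k^2 + k - 15)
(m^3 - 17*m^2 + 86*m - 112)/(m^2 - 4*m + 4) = (m^2 - 15*m + 56)/(m - 2)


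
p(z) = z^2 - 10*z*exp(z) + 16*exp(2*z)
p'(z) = -10*z*exp(z) + 2*z + 32*exp(2*z) - 10*exp(z)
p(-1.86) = 6.74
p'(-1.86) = -1.61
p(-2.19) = 7.45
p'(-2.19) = -2.65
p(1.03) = 97.75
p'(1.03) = 196.27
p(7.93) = 123383068.13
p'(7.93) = 246958640.62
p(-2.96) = 10.34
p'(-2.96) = -4.82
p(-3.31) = 12.19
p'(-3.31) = -5.73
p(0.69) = 50.32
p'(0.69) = 94.88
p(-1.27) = 6.44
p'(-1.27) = 0.74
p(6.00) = 2579906.94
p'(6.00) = 5179925.31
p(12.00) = 423806423646.52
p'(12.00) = 847630750056.11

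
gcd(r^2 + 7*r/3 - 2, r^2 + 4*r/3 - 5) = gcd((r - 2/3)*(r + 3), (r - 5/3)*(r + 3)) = r + 3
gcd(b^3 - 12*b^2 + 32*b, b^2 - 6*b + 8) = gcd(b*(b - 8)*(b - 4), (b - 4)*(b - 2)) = b - 4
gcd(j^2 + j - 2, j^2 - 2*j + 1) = j - 1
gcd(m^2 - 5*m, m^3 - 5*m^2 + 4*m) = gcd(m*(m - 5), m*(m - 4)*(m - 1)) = m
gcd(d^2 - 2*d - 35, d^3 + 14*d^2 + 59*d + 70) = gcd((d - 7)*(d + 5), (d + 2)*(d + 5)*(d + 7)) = d + 5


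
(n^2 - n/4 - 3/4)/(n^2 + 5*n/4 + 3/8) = 2*(n - 1)/(2*n + 1)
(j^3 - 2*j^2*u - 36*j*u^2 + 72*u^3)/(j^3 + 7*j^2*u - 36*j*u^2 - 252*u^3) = (j - 2*u)/(j + 7*u)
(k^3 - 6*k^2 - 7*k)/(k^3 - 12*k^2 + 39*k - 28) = k*(k + 1)/(k^2 - 5*k + 4)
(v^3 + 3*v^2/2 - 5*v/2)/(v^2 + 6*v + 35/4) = 2*v*(v - 1)/(2*v + 7)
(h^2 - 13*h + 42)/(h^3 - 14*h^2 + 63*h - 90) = (h - 7)/(h^2 - 8*h + 15)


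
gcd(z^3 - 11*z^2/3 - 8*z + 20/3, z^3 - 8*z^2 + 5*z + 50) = z^2 - 3*z - 10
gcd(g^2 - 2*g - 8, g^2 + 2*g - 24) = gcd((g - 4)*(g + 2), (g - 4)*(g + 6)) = g - 4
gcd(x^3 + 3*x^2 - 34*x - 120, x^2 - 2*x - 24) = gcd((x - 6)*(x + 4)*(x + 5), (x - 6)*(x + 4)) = x^2 - 2*x - 24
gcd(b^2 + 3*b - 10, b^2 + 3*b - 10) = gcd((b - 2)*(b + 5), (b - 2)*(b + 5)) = b^2 + 3*b - 10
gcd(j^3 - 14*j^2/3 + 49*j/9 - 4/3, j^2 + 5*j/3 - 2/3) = j - 1/3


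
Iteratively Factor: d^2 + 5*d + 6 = (d + 3)*(d + 2)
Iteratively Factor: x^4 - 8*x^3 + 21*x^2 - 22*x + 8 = (x - 2)*(x^3 - 6*x^2 + 9*x - 4) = (x - 4)*(x - 2)*(x^2 - 2*x + 1) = (x - 4)*(x - 2)*(x - 1)*(x - 1)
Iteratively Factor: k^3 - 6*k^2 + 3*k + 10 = (k + 1)*(k^2 - 7*k + 10) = (k - 2)*(k + 1)*(k - 5)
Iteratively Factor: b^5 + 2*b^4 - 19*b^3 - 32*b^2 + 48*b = (b + 4)*(b^4 - 2*b^3 - 11*b^2 + 12*b) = (b - 1)*(b + 4)*(b^3 - b^2 - 12*b) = (b - 1)*(b + 3)*(b + 4)*(b^2 - 4*b) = (b - 4)*(b - 1)*(b + 3)*(b + 4)*(b)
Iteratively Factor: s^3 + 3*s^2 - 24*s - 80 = (s - 5)*(s^2 + 8*s + 16) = (s - 5)*(s + 4)*(s + 4)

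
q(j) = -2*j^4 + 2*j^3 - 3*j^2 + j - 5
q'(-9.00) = 6373.00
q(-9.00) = -14837.00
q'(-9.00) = 6373.00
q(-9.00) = -14837.00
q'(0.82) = -4.30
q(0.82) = -6.00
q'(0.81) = -4.17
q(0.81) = -5.96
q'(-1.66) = 64.09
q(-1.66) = -39.26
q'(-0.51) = 6.68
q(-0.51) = -6.69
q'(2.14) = -62.77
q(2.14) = -38.94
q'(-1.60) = 58.73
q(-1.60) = -35.58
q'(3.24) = -227.55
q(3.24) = -185.63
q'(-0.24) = 2.90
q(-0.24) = -5.45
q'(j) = -8*j^3 + 6*j^2 - 6*j + 1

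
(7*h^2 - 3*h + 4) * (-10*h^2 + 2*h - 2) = -70*h^4 + 44*h^3 - 60*h^2 + 14*h - 8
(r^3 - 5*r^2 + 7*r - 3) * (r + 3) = r^4 - 2*r^3 - 8*r^2 + 18*r - 9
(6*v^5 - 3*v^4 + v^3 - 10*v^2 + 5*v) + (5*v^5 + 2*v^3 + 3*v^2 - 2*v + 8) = 11*v^5 - 3*v^4 + 3*v^3 - 7*v^2 + 3*v + 8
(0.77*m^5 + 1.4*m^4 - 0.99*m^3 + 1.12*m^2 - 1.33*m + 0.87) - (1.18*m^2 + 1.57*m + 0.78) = 0.77*m^5 + 1.4*m^4 - 0.99*m^3 - 0.0599999999999998*m^2 - 2.9*m + 0.09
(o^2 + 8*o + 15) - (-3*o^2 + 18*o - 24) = 4*o^2 - 10*o + 39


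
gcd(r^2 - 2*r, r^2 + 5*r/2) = r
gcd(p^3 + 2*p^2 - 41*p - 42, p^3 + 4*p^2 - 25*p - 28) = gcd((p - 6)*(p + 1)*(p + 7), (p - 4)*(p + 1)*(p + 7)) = p^2 + 8*p + 7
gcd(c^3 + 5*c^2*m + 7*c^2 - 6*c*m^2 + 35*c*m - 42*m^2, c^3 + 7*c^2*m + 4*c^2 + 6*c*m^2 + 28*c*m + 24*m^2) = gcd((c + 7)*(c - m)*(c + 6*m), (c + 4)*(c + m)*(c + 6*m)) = c + 6*m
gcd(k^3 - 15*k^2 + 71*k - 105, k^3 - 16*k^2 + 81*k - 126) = k^2 - 10*k + 21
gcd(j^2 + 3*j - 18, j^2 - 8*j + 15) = j - 3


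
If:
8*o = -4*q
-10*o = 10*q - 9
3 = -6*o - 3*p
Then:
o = -9/10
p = 4/5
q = 9/5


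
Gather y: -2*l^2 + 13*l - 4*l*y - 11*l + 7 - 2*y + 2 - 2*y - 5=-2*l^2 + 2*l + y*(-4*l - 4) + 4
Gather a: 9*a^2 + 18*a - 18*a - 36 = 9*a^2 - 36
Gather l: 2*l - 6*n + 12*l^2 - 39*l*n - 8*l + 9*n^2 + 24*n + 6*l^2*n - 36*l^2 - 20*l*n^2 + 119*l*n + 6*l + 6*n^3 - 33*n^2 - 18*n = l^2*(6*n - 24) + l*(-20*n^2 + 80*n) + 6*n^3 - 24*n^2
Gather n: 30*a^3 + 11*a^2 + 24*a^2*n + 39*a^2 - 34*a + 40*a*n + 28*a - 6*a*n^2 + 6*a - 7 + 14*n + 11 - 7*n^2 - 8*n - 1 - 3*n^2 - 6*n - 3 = 30*a^3 + 50*a^2 + n^2*(-6*a - 10) + n*(24*a^2 + 40*a)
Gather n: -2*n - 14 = -2*n - 14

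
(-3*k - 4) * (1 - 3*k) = 9*k^2 + 9*k - 4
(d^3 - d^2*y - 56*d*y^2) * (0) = 0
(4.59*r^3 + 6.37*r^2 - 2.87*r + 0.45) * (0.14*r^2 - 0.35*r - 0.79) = 0.6426*r^5 - 0.7147*r^4 - 6.2574*r^3 - 3.9648*r^2 + 2.1098*r - 0.3555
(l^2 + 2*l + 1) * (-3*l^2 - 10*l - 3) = -3*l^4 - 16*l^3 - 26*l^2 - 16*l - 3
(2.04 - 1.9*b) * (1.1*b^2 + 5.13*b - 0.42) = -2.09*b^3 - 7.503*b^2 + 11.2632*b - 0.8568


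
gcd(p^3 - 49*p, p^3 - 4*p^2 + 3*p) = p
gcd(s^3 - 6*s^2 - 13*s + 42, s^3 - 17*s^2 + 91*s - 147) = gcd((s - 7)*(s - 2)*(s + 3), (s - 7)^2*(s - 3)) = s - 7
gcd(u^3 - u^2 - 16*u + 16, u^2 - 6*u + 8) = u - 4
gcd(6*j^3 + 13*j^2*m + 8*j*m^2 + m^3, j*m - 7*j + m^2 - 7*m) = j + m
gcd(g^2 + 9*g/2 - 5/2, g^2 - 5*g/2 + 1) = g - 1/2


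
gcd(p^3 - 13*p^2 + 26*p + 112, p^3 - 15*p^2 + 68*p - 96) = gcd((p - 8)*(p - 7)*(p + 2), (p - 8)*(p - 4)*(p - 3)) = p - 8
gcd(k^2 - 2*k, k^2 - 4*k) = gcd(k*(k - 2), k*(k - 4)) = k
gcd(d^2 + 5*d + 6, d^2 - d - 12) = d + 3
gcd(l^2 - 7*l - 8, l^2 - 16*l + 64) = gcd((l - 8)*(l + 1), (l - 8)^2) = l - 8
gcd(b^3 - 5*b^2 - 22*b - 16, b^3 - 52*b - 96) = b^2 - 6*b - 16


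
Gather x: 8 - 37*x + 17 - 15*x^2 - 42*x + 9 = -15*x^2 - 79*x + 34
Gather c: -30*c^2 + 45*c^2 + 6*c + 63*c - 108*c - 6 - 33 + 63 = 15*c^2 - 39*c + 24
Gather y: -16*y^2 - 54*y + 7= -16*y^2 - 54*y + 7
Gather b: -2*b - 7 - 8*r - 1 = -2*b - 8*r - 8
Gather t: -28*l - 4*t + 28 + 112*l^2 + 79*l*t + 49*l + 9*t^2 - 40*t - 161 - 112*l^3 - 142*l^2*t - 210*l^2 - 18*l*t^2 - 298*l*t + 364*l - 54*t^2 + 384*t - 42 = -112*l^3 - 98*l^2 + 385*l + t^2*(-18*l - 45) + t*(-142*l^2 - 219*l + 340) - 175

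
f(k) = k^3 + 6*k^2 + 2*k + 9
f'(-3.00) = -7.00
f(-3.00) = 30.00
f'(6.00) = 182.00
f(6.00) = 453.00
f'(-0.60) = -4.12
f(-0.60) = 9.74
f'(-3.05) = -6.69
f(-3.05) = 30.34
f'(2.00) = 38.00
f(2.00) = 45.00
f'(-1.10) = -7.57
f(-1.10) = 12.73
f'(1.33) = 23.27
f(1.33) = 24.63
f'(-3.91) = 0.94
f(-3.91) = 33.13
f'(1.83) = 34.01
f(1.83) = 38.88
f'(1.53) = 27.38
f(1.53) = 29.69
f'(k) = 3*k^2 + 12*k + 2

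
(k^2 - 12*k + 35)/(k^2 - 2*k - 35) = (k - 5)/(k + 5)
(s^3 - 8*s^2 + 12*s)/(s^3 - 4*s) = (s - 6)/(s + 2)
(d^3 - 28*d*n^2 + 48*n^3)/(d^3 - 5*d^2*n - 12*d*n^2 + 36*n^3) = (d^2 + 2*d*n - 24*n^2)/(d^2 - 3*d*n - 18*n^2)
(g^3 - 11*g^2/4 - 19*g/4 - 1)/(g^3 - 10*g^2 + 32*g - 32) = (4*g^2 + 5*g + 1)/(4*(g^2 - 6*g + 8))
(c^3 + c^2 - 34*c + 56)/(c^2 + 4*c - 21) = (c^2 - 6*c + 8)/(c - 3)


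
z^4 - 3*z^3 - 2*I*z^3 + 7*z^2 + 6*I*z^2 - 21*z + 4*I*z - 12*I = (z - 3)*(z - 4*I)*(z + I)^2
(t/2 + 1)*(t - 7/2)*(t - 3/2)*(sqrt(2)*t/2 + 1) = sqrt(2)*t^4/4 - 3*sqrt(2)*t^3/4 + t^3/2 - 19*sqrt(2)*t^2/16 - 3*t^2/2 - 19*t/8 + 21*sqrt(2)*t/8 + 21/4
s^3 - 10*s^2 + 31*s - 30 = (s - 5)*(s - 3)*(s - 2)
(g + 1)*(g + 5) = g^2 + 6*g + 5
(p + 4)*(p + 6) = p^2 + 10*p + 24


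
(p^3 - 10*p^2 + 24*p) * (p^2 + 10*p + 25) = p^5 - 51*p^3 - 10*p^2 + 600*p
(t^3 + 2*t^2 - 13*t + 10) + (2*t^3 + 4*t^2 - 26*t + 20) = 3*t^3 + 6*t^2 - 39*t + 30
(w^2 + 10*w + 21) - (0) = w^2 + 10*w + 21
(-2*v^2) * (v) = -2*v^3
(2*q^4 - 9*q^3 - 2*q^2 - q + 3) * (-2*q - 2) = -4*q^5 + 14*q^4 + 22*q^3 + 6*q^2 - 4*q - 6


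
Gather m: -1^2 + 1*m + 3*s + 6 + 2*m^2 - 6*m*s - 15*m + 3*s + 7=2*m^2 + m*(-6*s - 14) + 6*s + 12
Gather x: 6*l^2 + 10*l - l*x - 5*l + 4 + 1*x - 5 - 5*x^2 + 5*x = 6*l^2 + 5*l - 5*x^2 + x*(6 - l) - 1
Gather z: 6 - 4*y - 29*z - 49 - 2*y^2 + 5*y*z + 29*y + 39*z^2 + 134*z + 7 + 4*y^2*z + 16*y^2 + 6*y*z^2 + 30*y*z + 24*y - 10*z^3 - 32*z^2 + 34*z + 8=14*y^2 + 49*y - 10*z^3 + z^2*(6*y + 7) + z*(4*y^2 + 35*y + 139) - 28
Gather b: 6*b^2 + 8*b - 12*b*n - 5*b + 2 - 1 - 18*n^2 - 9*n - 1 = 6*b^2 + b*(3 - 12*n) - 18*n^2 - 9*n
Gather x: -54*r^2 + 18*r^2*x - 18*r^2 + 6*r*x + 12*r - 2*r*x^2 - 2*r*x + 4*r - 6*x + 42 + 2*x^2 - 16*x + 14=-72*r^2 + 16*r + x^2*(2 - 2*r) + x*(18*r^2 + 4*r - 22) + 56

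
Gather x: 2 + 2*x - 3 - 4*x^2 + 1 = -4*x^2 + 2*x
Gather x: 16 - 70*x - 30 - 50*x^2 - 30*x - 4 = -50*x^2 - 100*x - 18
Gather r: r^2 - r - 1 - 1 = r^2 - r - 2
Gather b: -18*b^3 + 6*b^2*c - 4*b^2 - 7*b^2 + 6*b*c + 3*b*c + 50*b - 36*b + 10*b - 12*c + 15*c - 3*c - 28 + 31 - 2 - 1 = -18*b^3 + b^2*(6*c - 11) + b*(9*c + 24)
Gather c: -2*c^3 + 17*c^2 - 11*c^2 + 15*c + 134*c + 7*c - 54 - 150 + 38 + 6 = -2*c^3 + 6*c^2 + 156*c - 160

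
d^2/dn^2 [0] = 0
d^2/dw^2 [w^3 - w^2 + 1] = 6*w - 2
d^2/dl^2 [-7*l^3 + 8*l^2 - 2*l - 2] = 16 - 42*l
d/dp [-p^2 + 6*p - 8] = 6 - 2*p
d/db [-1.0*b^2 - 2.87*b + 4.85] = -2.0*b - 2.87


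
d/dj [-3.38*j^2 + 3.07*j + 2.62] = 3.07 - 6.76*j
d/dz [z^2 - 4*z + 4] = 2*z - 4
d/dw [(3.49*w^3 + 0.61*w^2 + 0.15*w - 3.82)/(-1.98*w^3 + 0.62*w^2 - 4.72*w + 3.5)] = (-3.5527136788005e-15*w^5 + 3.3716*w^4 - 32.3516*w^3 + 10.982*w^2 + 9.0068*w - 17.5054)/(3.9204*w^6 - 2.4552*w^5 + 19.0756*w^4 - 19.7128*w^3 + 26.6184*w^2 - 33.04*w + 12.25)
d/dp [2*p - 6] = 2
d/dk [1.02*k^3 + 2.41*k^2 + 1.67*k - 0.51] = 3.06*k^2 + 4.82*k + 1.67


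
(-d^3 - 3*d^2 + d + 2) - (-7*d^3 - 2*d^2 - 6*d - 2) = 6*d^3 - d^2 + 7*d + 4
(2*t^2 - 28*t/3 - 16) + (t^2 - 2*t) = 3*t^2 - 34*t/3 - 16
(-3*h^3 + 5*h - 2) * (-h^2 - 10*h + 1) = 3*h^5 + 30*h^4 - 8*h^3 - 48*h^2 + 25*h - 2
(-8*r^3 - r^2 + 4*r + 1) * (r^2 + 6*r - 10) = -8*r^5 - 49*r^4 + 78*r^3 + 35*r^2 - 34*r - 10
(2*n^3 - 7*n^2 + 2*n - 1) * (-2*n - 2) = -4*n^4 + 10*n^3 + 10*n^2 - 2*n + 2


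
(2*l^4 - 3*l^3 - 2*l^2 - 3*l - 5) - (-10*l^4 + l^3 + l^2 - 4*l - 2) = 12*l^4 - 4*l^3 - 3*l^2 + l - 3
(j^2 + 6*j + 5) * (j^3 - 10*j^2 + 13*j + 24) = j^5 - 4*j^4 - 42*j^3 + 52*j^2 + 209*j + 120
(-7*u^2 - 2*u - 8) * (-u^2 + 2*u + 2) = 7*u^4 - 12*u^3 - 10*u^2 - 20*u - 16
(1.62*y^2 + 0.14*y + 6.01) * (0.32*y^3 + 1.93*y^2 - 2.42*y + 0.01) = 0.5184*y^5 + 3.1714*y^4 - 1.727*y^3 + 11.2767*y^2 - 14.5428*y + 0.0601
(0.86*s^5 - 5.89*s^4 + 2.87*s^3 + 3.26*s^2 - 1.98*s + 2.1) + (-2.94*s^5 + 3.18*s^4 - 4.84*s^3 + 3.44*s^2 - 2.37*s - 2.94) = -2.08*s^5 - 2.71*s^4 - 1.97*s^3 + 6.7*s^2 - 4.35*s - 0.84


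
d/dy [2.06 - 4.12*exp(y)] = -4.12*exp(y)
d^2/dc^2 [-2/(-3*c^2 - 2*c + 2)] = 4*(-9*c^2 - 6*c + 4*(3*c + 1)^2 + 6)/(3*c^2 + 2*c - 2)^3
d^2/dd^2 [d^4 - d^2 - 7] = 12*d^2 - 2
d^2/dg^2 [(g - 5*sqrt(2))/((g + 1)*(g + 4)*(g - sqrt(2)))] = 2*(3*g^5 - 33*sqrt(2)*g^4 + 15*g^4 - 205*sqrt(2)*g^3 + 103*g^3 - 441*sqrt(2)*g^2 + 450*g^2 - 390*sqrt(2)*g + 726*g - 274*sqrt(2) + 160)/(g^9 - 3*sqrt(2)*g^8 + 15*g^8 - 45*sqrt(2)*g^7 + 93*g^7 - 263*sqrt(2)*g^6 + 335*g^6 - 765*sqrt(2)*g^5 + 870*g^5 - 1218*sqrt(2)*g^4 + 1710*g^4 - 1210*sqrt(2)*g^3 + 2152*g^3 - 888*sqrt(2)*g^2 + 1440*g^2 - 480*sqrt(2)*g + 384*g - 128*sqrt(2))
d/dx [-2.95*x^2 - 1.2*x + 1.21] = -5.9*x - 1.2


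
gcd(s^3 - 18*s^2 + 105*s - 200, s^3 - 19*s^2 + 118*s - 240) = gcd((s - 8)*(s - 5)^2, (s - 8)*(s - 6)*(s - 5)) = s^2 - 13*s + 40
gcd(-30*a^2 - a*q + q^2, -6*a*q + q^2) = -6*a + q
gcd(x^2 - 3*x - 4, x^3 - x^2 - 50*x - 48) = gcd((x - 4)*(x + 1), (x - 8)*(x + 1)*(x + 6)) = x + 1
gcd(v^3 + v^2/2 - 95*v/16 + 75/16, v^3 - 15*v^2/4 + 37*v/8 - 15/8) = v - 5/4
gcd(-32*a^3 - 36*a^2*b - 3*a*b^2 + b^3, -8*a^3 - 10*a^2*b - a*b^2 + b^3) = a + b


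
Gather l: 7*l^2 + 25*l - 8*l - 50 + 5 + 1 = 7*l^2 + 17*l - 44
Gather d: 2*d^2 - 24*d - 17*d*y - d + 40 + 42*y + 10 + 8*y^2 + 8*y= 2*d^2 + d*(-17*y - 25) + 8*y^2 + 50*y + 50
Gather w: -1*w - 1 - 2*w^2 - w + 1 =-2*w^2 - 2*w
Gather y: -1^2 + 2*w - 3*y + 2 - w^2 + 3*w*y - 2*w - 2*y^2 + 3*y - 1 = -w^2 + 3*w*y - 2*y^2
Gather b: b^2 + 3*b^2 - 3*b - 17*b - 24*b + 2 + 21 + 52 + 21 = 4*b^2 - 44*b + 96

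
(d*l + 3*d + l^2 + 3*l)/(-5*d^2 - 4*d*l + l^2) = (-l - 3)/(5*d - l)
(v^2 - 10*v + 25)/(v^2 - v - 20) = (v - 5)/(v + 4)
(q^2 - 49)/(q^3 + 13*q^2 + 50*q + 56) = (q - 7)/(q^2 + 6*q + 8)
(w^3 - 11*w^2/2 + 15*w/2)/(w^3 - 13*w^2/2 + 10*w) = (w - 3)/(w - 4)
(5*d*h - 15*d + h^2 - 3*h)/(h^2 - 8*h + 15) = (5*d + h)/(h - 5)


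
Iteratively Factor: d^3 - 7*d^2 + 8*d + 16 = (d + 1)*(d^2 - 8*d + 16) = (d - 4)*(d + 1)*(d - 4)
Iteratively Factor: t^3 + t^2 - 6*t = (t)*(t^2 + t - 6) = t*(t - 2)*(t + 3)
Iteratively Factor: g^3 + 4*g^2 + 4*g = (g)*(g^2 + 4*g + 4) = g*(g + 2)*(g + 2)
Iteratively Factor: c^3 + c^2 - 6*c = (c - 2)*(c^2 + 3*c) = (c - 2)*(c + 3)*(c)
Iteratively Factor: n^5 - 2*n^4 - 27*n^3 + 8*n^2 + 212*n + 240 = (n + 3)*(n^4 - 5*n^3 - 12*n^2 + 44*n + 80) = (n - 4)*(n + 3)*(n^3 - n^2 - 16*n - 20) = (n - 5)*(n - 4)*(n + 3)*(n^2 + 4*n + 4) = (n - 5)*(n - 4)*(n + 2)*(n + 3)*(n + 2)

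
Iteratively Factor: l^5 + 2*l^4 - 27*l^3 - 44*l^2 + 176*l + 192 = (l - 4)*(l^4 + 6*l^3 - 3*l^2 - 56*l - 48) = (l - 4)*(l + 1)*(l^3 + 5*l^2 - 8*l - 48) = (l - 4)*(l - 3)*(l + 1)*(l^2 + 8*l + 16) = (l - 4)*(l - 3)*(l + 1)*(l + 4)*(l + 4)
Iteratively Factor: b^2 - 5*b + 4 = (b - 4)*(b - 1)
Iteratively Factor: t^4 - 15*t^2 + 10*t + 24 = (t - 2)*(t^3 + 2*t^2 - 11*t - 12) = (t - 2)*(t + 4)*(t^2 - 2*t - 3) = (t - 2)*(t + 1)*(t + 4)*(t - 3)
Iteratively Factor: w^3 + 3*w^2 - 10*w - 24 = (w - 3)*(w^2 + 6*w + 8) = (w - 3)*(w + 4)*(w + 2)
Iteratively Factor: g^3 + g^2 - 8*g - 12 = (g + 2)*(g^2 - g - 6) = (g - 3)*(g + 2)*(g + 2)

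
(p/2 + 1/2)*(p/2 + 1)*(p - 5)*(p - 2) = p^4/4 - p^3 - 9*p^2/4 + 4*p + 5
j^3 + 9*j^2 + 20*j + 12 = (j + 1)*(j + 2)*(j + 6)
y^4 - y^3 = y^3*(y - 1)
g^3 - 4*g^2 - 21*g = g*(g - 7)*(g + 3)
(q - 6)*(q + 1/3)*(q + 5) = q^3 - 2*q^2/3 - 91*q/3 - 10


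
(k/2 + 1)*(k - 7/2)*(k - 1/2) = k^3/2 - k^2 - 25*k/8 + 7/4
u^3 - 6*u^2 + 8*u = u*(u - 4)*(u - 2)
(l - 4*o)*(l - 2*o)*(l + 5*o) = l^3 - l^2*o - 22*l*o^2 + 40*o^3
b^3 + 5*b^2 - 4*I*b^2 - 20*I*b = b*(b + 5)*(b - 4*I)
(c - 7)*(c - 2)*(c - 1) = c^3 - 10*c^2 + 23*c - 14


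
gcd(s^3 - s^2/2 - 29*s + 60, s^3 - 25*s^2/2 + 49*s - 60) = s^2 - 13*s/2 + 10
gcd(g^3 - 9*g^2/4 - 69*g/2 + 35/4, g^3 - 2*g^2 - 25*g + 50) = g + 5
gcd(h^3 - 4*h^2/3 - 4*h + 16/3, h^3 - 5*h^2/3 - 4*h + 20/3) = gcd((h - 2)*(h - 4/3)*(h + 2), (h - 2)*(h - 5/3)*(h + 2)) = h^2 - 4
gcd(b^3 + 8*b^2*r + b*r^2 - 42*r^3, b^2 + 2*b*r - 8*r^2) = -b + 2*r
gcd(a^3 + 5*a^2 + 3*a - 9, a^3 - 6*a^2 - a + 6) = a - 1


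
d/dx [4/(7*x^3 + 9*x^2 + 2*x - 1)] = 4*(-21*x^2 - 18*x - 2)/(7*x^3 + 9*x^2 + 2*x - 1)^2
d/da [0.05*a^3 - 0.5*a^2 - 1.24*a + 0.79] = 0.15*a^2 - 1.0*a - 1.24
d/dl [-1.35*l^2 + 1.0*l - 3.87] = 1.0 - 2.7*l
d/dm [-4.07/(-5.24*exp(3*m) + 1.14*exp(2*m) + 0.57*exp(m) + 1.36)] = (-63.9804*exp(2*m) + 9.2796*exp(m) + 2.3199)*exp(m)/(-5.24*exp(3*m) + 1.14*exp(2*m) + 0.57*exp(m) + 1.36)^2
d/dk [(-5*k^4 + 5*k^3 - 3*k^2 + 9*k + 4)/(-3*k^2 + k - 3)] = (30*k^5 - 30*k^4 + 70*k^3 - 21*k^2 + 42*k - 31)/(9*k^4 - 6*k^3 + 19*k^2 - 6*k + 9)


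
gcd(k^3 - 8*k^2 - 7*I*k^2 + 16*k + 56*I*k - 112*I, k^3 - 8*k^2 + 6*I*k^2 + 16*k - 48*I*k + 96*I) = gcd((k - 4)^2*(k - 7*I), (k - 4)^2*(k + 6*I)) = k^2 - 8*k + 16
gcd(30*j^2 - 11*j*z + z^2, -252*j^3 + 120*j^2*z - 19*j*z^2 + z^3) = -6*j + z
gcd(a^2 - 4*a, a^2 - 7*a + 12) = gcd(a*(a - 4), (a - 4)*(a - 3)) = a - 4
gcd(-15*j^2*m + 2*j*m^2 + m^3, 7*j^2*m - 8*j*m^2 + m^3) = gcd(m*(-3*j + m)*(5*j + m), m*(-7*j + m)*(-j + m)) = m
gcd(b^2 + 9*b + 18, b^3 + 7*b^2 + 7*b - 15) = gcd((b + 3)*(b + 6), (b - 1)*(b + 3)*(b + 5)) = b + 3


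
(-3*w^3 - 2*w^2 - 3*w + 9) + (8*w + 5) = -3*w^3 - 2*w^2 + 5*w + 14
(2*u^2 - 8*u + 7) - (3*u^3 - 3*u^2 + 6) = -3*u^3 + 5*u^2 - 8*u + 1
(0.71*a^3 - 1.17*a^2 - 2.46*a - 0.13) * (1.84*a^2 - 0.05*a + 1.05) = 1.3064*a^5 - 2.1883*a^4 - 3.7224*a^3 - 1.3447*a^2 - 2.5765*a - 0.1365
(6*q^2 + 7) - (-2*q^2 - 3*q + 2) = 8*q^2 + 3*q + 5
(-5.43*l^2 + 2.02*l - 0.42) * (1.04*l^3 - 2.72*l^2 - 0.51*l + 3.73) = -5.6472*l^5 + 16.8704*l^4 - 3.1619*l^3 - 20.1417*l^2 + 7.7488*l - 1.5666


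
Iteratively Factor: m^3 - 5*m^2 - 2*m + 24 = (m - 3)*(m^2 - 2*m - 8) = (m - 4)*(m - 3)*(m + 2)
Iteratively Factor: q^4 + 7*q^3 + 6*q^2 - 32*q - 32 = (q + 4)*(q^3 + 3*q^2 - 6*q - 8) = (q - 2)*(q + 4)*(q^2 + 5*q + 4) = (q - 2)*(q + 1)*(q + 4)*(q + 4)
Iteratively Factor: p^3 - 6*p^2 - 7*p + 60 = (p - 5)*(p^2 - p - 12) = (p - 5)*(p - 4)*(p + 3)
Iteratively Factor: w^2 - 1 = (w - 1)*(w + 1)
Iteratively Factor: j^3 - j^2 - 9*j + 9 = (j - 1)*(j^2 - 9) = (j - 1)*(j + 3)*(j - 3)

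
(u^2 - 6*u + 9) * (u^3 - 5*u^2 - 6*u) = u^5 - 11*u^4 + 33*u^3 - 9*u^2 - 54*u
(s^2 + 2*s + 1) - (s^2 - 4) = 2*s + 5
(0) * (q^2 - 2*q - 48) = 0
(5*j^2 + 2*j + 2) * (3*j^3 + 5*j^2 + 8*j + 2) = 15*j^5 + 31*j^4 + 56*j^3 + 36*j^2 + 20*j + 4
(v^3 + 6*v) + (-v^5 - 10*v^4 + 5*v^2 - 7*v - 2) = -v^5 - 10*v^4 + v^3 + 5*v^2 - v - 2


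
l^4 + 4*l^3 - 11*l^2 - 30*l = l*(l - 3)*(l + 2)*(l + 5)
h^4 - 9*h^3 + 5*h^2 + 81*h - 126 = (h - 7)*(h - 3)*(h - 2)*(h + 3)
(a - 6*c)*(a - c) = a^2 - 7*a*c + 6*c^2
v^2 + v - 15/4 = (v - 3/2)*(v + 5/2)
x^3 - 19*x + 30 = (x - 3)*(x - 2)*(x + 5)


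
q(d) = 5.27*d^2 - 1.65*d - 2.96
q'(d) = 10.54*d - 1.65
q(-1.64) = 13.92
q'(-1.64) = -18.94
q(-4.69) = 120.70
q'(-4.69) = -51.08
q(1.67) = 8.98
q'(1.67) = 15.95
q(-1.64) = 13.92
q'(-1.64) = -18.94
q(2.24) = 19.79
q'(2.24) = 21.96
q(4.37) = 90.47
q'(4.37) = 44.41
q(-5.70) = 177.67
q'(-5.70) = -61.73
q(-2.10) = 23.75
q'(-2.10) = -23.78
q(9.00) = 409.06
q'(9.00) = 93.21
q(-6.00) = 196.66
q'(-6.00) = -64.89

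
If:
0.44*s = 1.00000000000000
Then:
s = 2.27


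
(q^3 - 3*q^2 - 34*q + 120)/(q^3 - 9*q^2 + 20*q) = (q + 6)/q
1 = 1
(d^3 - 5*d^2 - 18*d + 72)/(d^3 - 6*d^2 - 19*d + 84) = (d - 6)/(d - 7)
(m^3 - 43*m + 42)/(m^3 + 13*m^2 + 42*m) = (m^2 - 7*m + 6)/(m*(m + 6))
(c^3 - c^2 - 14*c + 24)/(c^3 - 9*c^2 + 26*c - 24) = (c + 4)/(c - 4)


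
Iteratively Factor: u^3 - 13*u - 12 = (u + 1)*(u^2 - u - 12) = (u - 4)*(u + 1)*(u + 3)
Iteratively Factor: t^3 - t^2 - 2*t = (t - 2)*(t^2 + t) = (t - 2)*(t + 1)*(t)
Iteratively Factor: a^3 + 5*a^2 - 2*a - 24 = (a + 4)*(a^2 + a - 6) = (a - 2)*(a + 4)*(a + 3)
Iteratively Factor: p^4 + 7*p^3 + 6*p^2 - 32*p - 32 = (p - 2)*(p^3 + 9*p^2 + 24*p + 16) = (p - 2)*(p + 1)*(p^2 + 8*p + 16) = (p - 2)*(p + 1)*(p + 4)*(p + 4)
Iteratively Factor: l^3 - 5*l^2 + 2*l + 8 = (l - 2)*(l^2 - 3*l - 4) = (l - 4)*(l - 2)*(l + 1)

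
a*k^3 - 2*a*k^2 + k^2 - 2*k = k*(k - 2)*(a*k + 1)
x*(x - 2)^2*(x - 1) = x^4 - 5*x^3 + 8*x^2 - 4*x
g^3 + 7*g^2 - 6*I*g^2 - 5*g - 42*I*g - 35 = (g + 7)*(g - 5*I)*(g - I)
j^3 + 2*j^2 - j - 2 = (j - 1)*(j + 1)*(j + 2)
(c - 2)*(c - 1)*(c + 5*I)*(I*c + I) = I*c^4 - 5*c^3 - 2*I*c^3 + 10*c^2 - I*c^2 + 5*c + 2*I*c - 10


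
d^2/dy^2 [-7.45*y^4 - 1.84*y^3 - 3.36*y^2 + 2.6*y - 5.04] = -89.4*y^2 - 11.04*y - 6.72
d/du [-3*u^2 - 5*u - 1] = -6*u - 5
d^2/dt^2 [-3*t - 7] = 0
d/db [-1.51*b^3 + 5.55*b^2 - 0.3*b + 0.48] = -4.53*b^2 + 11.1*b - 0.3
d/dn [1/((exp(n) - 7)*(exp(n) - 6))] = (13 - 2*exp(n))*exp(n)/(exp(4*n) - 26*exp(3*n) + 253*exp(2*n) - 1092*exp(n) + 1764)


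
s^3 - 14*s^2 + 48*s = s*(s - 8)*(s - 6)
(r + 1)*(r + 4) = r^2 + 5*r + 4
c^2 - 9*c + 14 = (c - 7)*(c - 2)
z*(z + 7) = z^2 + 7*z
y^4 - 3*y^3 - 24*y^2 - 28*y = y*(y - 7)*(y + 2)^2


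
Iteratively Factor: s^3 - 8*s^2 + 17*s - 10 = (s - 5)*(s^2 - 3*s + 2) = (s - 5)*(s - 2)*(s - 1)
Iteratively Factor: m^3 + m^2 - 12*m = (m)*(m^2 + m - 12) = m*(m + 4)*(m - 3)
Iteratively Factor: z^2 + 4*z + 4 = (z + 2)*(z + 2)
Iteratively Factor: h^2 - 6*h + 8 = (h - 4)*(h - 2)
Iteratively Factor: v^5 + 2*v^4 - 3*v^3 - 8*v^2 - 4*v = (v + 1)*(v^4 + v^3 - 4*v^2 - 4*v) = (v - 2)*(v + 1)*(v^3 + 3*v^2 + 2*v) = (v - 2)*(v + 1)^2*(v^2 + 2*v) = v*(v - 2)*(v + 1)^2*(v + 2)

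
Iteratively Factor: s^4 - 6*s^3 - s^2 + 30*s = (s - 3)*(s^3 - 3*s^2 - 10*s) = s*(s - 3)*(s^2 - 3*s - 10) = s*(s - 5)*(s - 3)*(s + 2)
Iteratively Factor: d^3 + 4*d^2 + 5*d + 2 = (d + 2)*(d^2 + 2*d + 1) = (d + 1)*(d + 2)*(d + 1)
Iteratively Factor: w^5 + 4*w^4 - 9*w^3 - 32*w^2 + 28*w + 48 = (w + 4)*(w^4 - 9*w^2 + 4*w + 12) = (w - 2)*(w + 4)*(w^3 + 2*w^2 - 5*w - 6) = (w - 2)*(w + 1)*(w + 4)*(w^2 + w - 6) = (w - 2)^2*(w + 1)*(w + 4)*(w + 3)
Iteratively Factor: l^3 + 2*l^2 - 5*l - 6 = (l - 2)*(l^2 + 4*l + 3) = (l - 2)*(l + 1)*(l + 3)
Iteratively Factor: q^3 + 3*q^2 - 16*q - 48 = (q + 3)*(q^2 - 16) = (q - 4)*(q + 3)*(q + 4)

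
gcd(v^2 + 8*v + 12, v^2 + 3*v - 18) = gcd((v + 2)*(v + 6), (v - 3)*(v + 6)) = v + 6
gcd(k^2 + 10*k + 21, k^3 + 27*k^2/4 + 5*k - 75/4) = k + 3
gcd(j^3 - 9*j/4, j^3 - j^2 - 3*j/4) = j^2 - 3*j/2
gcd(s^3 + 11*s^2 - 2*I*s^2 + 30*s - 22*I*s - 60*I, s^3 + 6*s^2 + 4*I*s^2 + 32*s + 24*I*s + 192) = s + 6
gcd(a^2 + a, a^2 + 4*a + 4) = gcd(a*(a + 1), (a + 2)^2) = 1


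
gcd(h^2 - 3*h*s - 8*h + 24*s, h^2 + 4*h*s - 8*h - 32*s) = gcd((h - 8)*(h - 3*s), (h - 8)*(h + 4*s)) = h - 8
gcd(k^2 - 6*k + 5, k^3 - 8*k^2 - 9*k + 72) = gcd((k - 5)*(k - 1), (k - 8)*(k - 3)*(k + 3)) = 1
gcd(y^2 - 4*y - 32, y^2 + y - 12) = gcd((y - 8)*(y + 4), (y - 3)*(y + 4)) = y + 4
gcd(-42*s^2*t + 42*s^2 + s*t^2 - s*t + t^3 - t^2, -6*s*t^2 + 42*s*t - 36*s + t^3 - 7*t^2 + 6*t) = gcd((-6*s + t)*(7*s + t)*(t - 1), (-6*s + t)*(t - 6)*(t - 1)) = 6*s*t - 6*s - t^2 + t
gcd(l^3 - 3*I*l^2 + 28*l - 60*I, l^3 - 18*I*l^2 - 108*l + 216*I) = l - 6*I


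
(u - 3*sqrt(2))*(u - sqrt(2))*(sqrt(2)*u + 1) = sqrt(2)*u^3 - 7*u^2 + 2*sqrt(2)*u + 6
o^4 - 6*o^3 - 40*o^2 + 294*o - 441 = (o - 7)*(o - 3)^2*(o + 7)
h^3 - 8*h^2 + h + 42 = (h - 7)*(h - 3)*(h + 2)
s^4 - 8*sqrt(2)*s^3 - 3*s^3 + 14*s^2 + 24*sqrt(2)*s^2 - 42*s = s*(s - 3)*(s - 7*sqrt(2))*(s - sqrt(2))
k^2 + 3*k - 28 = (k - 4)*(k + 7)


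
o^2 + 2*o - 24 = (o - 4)*(o + 6)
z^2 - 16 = (z - 4)*(z + 4)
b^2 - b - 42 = (b - 7)*(b + 6)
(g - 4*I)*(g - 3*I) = g^2 - 7*I*g - 12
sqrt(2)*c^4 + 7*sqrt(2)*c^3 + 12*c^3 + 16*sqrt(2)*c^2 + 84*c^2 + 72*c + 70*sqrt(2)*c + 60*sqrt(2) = (c + 6)*(c + sqrt(2))*(c + 5*sqrt(2))*(sqrt(2)*c + sqrt(2))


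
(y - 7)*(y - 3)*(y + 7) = y^3 - 3*y^2 - 49*y + 147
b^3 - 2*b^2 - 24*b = b*(b - 6)*(b + 4)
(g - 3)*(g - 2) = g^2 - 5*g + 6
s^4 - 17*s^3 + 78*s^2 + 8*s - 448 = (s - 8)*(s - 7)*(s - 4)*(s + 2)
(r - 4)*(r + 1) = r^2 - 3*r - 4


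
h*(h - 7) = h^2 - 7*h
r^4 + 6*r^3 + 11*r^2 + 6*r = r*(r + 1)*(r + 2)*(r + 3)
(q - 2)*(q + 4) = q^2 + 2*q - 8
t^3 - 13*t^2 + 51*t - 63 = (t - 7)*(t - 3)^2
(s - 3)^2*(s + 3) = s^3 - 3*s^2 - 9*s + 27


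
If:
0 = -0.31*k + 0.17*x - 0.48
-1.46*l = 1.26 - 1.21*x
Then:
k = 0.548387096774194*x - 1.54838709677419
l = 0.828767123287671*x - 0.863013698630137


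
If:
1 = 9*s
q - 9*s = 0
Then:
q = 1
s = 1/9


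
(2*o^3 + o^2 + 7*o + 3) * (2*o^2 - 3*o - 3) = 4*o^5 - 4*o^4 + 5*o^3 - 18*o^2 - 30*o - 9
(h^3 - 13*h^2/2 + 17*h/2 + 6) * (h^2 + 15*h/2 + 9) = h^5 + h^4 - 125*h^3/4 + 45*h^2/4 + 243*h/2 + 54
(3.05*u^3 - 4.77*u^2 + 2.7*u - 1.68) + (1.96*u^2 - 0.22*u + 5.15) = 3.05*u^3 - 2.81*u^2 + 2.48*u + 3.47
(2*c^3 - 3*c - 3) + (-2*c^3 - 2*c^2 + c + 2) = -2*c^2 - 2*c - 1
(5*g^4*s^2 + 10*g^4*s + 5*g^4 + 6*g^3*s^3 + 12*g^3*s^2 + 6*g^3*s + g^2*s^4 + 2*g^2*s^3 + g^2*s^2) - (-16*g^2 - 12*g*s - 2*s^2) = 5*g^4*s^2 + 10*g^4*s + 5*g^4 + 6*g^3*s^3 + 12*g^3*s^2 + 6*g^3*s + g^2*s^4 + 2*g^2*s^3 + g^2*s^2 + 16*g^2 + 12*g*s + 2*s^2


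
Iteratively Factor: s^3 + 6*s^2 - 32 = (s + 4)*(s^2 + 2*s - 8) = (s + 4)^2*(s - 2)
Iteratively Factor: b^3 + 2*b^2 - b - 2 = (b + 2)*(b^2 - 1) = (b - 1)*(b + 2)*(b + 1)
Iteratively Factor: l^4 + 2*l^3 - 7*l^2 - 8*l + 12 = (l + 3)*(l^3 - l^2 - 4*l + 4) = (l + 2)*(l + 3)*(l^2 - 3*l + 2) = (l - 1)*(l + 2)*(l + 3)*(l - 2)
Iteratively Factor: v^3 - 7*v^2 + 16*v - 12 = (v - 2)*(v^2 - 5*v + 6) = (v - 3)*(v - 2)*(v - 2)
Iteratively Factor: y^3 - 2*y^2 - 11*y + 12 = (y - 1)*(y^2 - y - 12) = (y - 4)*(y - 1)*(y + 3)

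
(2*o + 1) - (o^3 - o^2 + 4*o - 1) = -o^3 + o^2 - 2*o + 2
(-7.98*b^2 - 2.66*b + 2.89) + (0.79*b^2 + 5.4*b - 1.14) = -7.19*b^2 + 2.74*b + 1.75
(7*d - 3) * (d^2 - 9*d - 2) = 7*d^3 - 66*d^2 + 13*d + 6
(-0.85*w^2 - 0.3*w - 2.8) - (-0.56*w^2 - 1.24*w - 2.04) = -0.29*w^2 + 0.94*w - 0.76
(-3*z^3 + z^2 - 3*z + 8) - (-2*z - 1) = -3*z^3 + z^2 - z + 9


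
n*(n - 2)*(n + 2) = n^3 - 4*n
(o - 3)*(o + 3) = o^2 - 9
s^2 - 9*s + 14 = (s - 7)*(s - 2)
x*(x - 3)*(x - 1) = x^3 - 4*x^2 + 3*x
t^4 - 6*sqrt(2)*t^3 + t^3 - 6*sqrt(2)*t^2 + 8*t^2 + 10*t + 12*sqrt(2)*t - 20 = (t - 1)*(t + 2)*(t - 5*sqrt(2))*(t - sqrt(2))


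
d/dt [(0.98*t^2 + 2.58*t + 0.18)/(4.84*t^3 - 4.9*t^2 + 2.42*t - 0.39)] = (-4.7432*t^4 - 24.9744*t^3 + 12.4*t^2 + 0.9996*t - 1.4418)/(23.4256*t^6 - 47.432*t^5 + 47.4356*t^4 - 27.4912*t^3 + 9.6784*t^2 - 1.8876*t + 0.1521)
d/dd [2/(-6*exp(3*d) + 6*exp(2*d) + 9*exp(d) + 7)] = (36*exp(2*d) - 24*exp(d) - 18)*exp(d)/(-6*exp(3*d) + 6*exp(2*d) + 9*exp(d) + 7)^2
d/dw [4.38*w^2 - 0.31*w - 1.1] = 8.76*w - 0.31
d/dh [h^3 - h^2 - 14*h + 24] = 3*h^2 - 2*h - 14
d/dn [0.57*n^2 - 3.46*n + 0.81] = 1.14*n - 3.46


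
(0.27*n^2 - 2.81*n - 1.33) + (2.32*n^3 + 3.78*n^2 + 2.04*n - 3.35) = 2.32*n^3 + 4.05*n^2 - 0.77*n - 4.68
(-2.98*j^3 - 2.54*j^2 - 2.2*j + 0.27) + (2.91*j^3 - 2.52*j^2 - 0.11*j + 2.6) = -0.0699999999999998*j^3 - 5.06*j^2 - 2.31*j + 2.87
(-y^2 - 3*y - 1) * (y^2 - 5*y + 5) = -y^4 + 2*y^3 + 9*y^2 - 10*y - 5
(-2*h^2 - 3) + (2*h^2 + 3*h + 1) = 3*h - 2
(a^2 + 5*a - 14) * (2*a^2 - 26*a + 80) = 2*a^4 - 16*a^3 - 78*a^2 + 764*a - 1120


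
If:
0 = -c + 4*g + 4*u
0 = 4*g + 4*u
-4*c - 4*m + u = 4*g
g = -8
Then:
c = 0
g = -8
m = 10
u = 8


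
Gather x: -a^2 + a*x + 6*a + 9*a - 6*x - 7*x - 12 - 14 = -a^2 + 15*a + x*(a - 13) - 26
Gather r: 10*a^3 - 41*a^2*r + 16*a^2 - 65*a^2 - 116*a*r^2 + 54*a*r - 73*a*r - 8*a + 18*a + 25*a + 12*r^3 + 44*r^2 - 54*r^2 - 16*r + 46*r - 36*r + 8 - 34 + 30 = 10*a^3 - 49*a^2 + 35*a + 12*r^3 + r^2*(-116*a - 10) + r*(-41*a^2 - 19*a - 6) + 4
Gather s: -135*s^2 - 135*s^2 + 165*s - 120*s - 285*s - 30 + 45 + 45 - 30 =-270*s^2 - 240*s + 30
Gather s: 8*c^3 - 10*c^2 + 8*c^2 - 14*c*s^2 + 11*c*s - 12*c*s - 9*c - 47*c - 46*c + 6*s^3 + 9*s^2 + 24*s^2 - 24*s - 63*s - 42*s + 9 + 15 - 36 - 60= 8*c^3 - 2*c^2 - 102*c + 6*s^3 + s^2*(33 - 14*c) + s*(-c - 129) - 72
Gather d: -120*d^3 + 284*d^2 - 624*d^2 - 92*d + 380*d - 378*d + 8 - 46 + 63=-120*d^3 - 340*d^2 - 90*d + 25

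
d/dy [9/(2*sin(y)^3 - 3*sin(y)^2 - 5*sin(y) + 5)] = 9*(-6*sin(y)^2 + 6*sin(y) + 5)*cos(y)/(2*sin(y)^3 - 3*sin(y)^2 - 5*sin(y) + 5)^2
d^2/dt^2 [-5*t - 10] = 0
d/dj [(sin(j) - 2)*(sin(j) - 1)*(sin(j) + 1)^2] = (4*sin(j)^3 - 3*sin(j)^2 - 6*sin(j) + 1)*cos(j)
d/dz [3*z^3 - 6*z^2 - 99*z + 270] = 9*z^2 - 12*z - 99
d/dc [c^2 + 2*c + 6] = 2*c + 2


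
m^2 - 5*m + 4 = (m - 4)*(m - 1)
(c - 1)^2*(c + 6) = c^3 + 4*c^2 - 11*c + 6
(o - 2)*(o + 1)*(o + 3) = o^3 + 2*o^2 - 5*o - 6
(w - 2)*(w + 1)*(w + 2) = w^3 + w^2 - 4*w - 4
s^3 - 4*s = s*(s - 2)*(s + 2)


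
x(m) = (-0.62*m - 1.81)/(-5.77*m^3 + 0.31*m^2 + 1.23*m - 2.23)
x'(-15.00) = 0.00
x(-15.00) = 0.00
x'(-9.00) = 0.00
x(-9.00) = 0.00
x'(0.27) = 0.38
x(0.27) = 0.99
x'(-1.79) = -0.06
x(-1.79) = -0.02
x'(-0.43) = -0.41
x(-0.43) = 0.69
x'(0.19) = 0.65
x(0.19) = 0.95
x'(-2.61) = -0.01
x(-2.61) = -0.00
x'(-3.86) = -0.00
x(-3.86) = 0.00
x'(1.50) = -0.24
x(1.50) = 0.14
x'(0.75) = -1.26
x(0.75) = 0.64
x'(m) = (-0.62*m - 1.81)*(17.31*m^2 - 0.62*m - 1.23)/(-5.77*m^3 + 0.31*m^2 + 1.23*m - 2.23)^2 - 0.62/(-5.77*m^3 + 0.31*m^2 + 1.23*m - 2.23) = (-7.1548*m^3 - 31.1389*m^2 + 1.1222*m + 3.6089)/(33.2929*m^6 - 3.5774*m^5 - 14.0981*m^4 + 26.4968*m^3 + 0.1303*m^2 - 5.4858*m + 4.9729)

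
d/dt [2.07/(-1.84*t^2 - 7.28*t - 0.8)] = (7.6176*t + 15.0696)/(1.84*t^2 + 7.28*t + 0.8)^2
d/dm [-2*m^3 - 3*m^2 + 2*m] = -6*m^2 - 6*m + 2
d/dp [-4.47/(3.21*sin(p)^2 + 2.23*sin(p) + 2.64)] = (28.6974*sin(p) + 9.9681)*cos(p)/(3.21*sin(p)^2 + 2.23*sin(p) + 2.64)^2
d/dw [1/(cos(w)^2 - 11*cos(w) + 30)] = (2*cos(w) - 11)*sin(w)/(cos(w)^2 - 11*cos(w) + 30)^2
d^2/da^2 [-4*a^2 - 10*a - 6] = -8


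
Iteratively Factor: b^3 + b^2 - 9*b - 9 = (b - 3)*(b^2 + 4*b + 3) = (b - 3)*(b + 1)*(b + 3)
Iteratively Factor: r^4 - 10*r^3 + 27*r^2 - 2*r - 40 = (r - 2)*(r^3 - 8*r^2 + 11*r + 20) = (r - 5)*(r - 2)*(r^2 - 3*r - 4) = (r - 5)*(r - 2)*(r + 1)*(r - 4)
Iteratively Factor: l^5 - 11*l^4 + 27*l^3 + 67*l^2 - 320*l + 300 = (l + 3)*(l^4 - 14*l^3 + 69*l^2 - 140*l + 100) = (l - 5)*(l + 3)*(l^3 - 9*l^2 + 24*l - 20) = (l - 5)*(l - 2)*(l + 3)*(l^2 - 7*l + 10) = (l - 5)^2*(l - 2)*(l + 3)*(l - 2)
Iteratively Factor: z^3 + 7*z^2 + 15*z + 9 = (z + 3)*(z^2 + 4*z + 3) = (z + 1)*(z + 3)*(z + 3)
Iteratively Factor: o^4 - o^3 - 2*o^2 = (o)*(o^3 - o^2 - 2*o) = o^2*(o^2 - o - 2) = o^2*(o - 2)*(o + 1)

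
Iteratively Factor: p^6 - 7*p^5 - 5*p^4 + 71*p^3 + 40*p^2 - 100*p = (p + 2)*(p^5 - 9*p^4 + 13*p^3 + 45*p^2 - 50*p) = (p - 5)*(p + 2)*(p^4 - 4*p^3 - 7*p^2 + 10*p) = (p - 5)*(p + 2)^2*(p^3 - 6*p^2 + 5*p) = (p - 5)*(p - 1)*(p + 2)^2*(p^2 - 5*p) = p*(p - 5)*(p - 1)*(p + 2)^2*(p - 5)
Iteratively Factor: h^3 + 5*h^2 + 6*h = (h)*(h^2 + 5*h + 6) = h*(h + 3)*(h + 2)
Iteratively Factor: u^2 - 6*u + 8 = (u - 2)*(u - 4)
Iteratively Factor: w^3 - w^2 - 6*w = (w)*(w^2 - w - 6) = w*(w + 2)*(w - 3)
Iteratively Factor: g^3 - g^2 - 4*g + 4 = (g + 2)*(g^2 - 3*g + 2) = (g - 1)*(g + 2)*(g - 2)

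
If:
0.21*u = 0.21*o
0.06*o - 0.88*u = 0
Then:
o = 0.00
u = 0.00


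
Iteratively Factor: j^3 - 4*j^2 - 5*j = (j)*(j^2 - 4*j - 5) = j*(j + 1)*(j - 5)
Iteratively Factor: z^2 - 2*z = (z - 2)*(z)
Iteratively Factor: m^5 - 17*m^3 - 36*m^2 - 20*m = (m + 2)*(m^4 - 2*m^3 - 13*m^2 - 10*m) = (m + 1)*(m + 2)*(m^3 - 3*m^2 - 10*m) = (m - 5)*(m + 1)*(m + 2)*(m^2 + 2*m) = (m - 5)*(m + 1)*(m + 2)^2*(m)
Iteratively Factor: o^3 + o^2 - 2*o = (o - 1)*(o^2 + 2*o) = o*(o - 1)*(o + 2)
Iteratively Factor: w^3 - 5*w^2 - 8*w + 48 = (w - 4)*(w^2 - w - 12) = (w - 4)^2*(w + 3)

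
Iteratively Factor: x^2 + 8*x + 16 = (x + 4)*(x + 4)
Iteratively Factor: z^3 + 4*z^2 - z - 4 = (z - 1)*(z^2 + 5*z + 4) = (z - 1)*(z + 4)*(z + 1)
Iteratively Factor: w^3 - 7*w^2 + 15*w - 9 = (w - 3)*(w^2 - 4*w + 3) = (w - 3)*(w - 1)*(w - 3)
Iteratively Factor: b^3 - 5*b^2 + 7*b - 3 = (b - 1)*(b^2 - 4*b + 3) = (b - 1)^2*(b - 3)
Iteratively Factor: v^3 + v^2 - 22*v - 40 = (v - 5)*(v^2 + 6*v + 8) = (v - 5)*(v + 2)*(v + 4)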